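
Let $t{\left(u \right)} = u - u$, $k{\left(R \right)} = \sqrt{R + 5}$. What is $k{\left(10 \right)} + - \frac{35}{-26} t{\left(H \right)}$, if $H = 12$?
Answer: $\sqrt{15} \approx 3.873$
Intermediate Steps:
$k{\left(R \right)} = \sqrt{5 + R}$
$t{\left(u \right)} = 0$
$k{\left(10 \right)} + - \frac{35}{-26} t{\left(H \right)} = \sqrt{5 + 10} + - \frac{35}{-26} \cdot 0 = \sqrt{15} + \left(-35\right) \left(- \frac{1}{26}\right) 0 = \sqrt{15} + \frac{35}{26} \cdot 0 = \sqrt{15} + 0 = \sqrt{15}$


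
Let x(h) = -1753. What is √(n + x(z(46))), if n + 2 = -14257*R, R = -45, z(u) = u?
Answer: 3*√71090 ≈ 799.88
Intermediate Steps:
n = 641563 (n = -2 - 14257*(-45) = -2 + 641565 = 641563)
√(n + x(z(46))) = √(641563 - 1753) = √639810 = 3*√71090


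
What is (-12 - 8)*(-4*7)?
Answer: 560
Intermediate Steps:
(-12 - 8)*(-4*7) = -20*(-28) = 560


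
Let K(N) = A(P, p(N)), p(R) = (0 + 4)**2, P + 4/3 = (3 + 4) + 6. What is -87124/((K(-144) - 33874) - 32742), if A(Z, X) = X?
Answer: 21781/16650 ≈ 1.3082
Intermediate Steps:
P = 35/3 (P = -4/3 + ((3 + 4) + 6) = -4/3 + (7 + 6) = -4/3 + 13 = 35/3 ≈ 11.667)
p(R) = 16 (p(R) = 4**2 = 16)
K(N) = 16
-87124/((K(-144) - 33874) - 32742) = -87124/((16 - 33874) - 32742) = -87124/(-33858 - 32742) = -87124/(-66600) = -87124*(-1/66600) = 21781/16650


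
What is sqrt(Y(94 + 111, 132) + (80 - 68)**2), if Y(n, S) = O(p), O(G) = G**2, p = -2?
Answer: 2*sqrt(37) ≈ 12.166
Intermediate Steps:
Y(n, S) = 4 (Y(n, S) = (-2)**2 = 4)
sqrt(Y(94 + 111, 132) + (80 - 68)**2) = sqrt(4 + (80 - 68)**2) = sqrt(4 + 12**2) = sqrt(4 + 144) = sqrt(148) = 2*sqrt(37)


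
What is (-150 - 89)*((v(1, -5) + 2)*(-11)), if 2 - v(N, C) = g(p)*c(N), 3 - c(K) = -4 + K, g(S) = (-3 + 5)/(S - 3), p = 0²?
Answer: 21032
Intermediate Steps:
p = 0
g(S) = 2/(-3 + S)
c(K) = 7 - K (c(K) = 3 - (-4 + K) = 3 + (4 - K) = 7 - K)
v(N, C) = 20/3 - 2*N/3 (v(N, C) = 2 - 2/(-3 + 0)*(7 - N) = 2 - 2/(-3)*(7 - N) = 2 - 2*(-⅓)*(7 - N) = 2 - (-2)*(7 - N)/3 = 2 - (-14/3 + 2*N/3) = 2 + (14/3 - 2*N/3) = 20/3 - 2*N/3)
(-150 - 89)*((v(1, -5) + 2)*(-11)) = (-150 - 89)*(((20/3 - ⅔*1) + 2)*(-11)) = -239*((20/3 - ⅔) + 2)*(-11) = -239*(6 + 2)*(-11) = -1912*(-11) = -239*(-88) = 21032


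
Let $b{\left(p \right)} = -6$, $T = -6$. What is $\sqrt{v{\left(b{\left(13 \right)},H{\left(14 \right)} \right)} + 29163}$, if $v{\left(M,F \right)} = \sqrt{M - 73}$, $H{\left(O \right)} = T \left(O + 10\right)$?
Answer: $\sqrt{29163 + i \sqrt{79}} \approx 170.77 + 0.026 i$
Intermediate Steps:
$H{\left(O \right)} = -60 - 6 O$ ($H{\left(O \right)} = - 6 \left(O + 10\right) = - 6 \left(10 + O\right) = -60 - 6 O$)
$v{\left(M,F \right)} = \sqrt{-73 + M}$
$\sqrt{v{\left(b{\left(13 \right)},H{\left(14 \right)} \right)} + 29163} = \sqrt{\sqrt{-73 - 6} + 29163} = \sqrt{\sqrt{-79} + 29163} = \sqrt{i \sqrt{79} + 29163} = \sqrt{29163 + i \sqrt{79}}$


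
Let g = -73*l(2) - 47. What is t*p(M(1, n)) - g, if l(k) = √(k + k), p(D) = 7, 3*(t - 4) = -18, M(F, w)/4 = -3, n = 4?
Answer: 179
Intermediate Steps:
M(F, w) = -12 (M(F, w) = 4*(-3) = -12)
t = -2 (t = 4 + (⅓)*(-18) = 4 - 6 = -2)
l(k) = √2*√k (l(k) = √(2*k) = √2*√k)
g = -193 (g = -73*√2*√2 - 47 = -73*2 - 47 = -146 - 47 = -193)
t*p(M(1, n)) - g = -2*7 - 1*(-193) = -14 + 193 = 179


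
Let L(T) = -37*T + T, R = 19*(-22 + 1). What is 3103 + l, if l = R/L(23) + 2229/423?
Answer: 13442241/4324 ≈ 3108.8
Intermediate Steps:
R = -399 (R = 19*(-21) = -399)
L(T) = -36*T
l = 24869/4324 (l = -399/((-36*23)) + 2229/423 = -399/(-828) + 2229*(1/423) = -399*(-1/828) + 743/141 = 133/276 + 743/141 = 24869/4324 ≈ 5.7514)
3103 + l = 3103 + 24869/4324 = 13442241/4324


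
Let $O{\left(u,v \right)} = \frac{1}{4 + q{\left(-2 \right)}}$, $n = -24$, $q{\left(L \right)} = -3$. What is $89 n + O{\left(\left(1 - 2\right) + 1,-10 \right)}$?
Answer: $-2135$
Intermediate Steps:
$O{\left(u,v \right)} = 1$ ($O{\left(u,v \right)} = \frac{1}{4 - 3} = 1^{-1} = 1$)
$89 n + O{\left(\left(1 - 2\right) + 1,-10 \right)} = 89 \left(-24\right) + 1 = -2136 + 1 = -2135$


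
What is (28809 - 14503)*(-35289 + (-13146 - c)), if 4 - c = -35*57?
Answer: -721508804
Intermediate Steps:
c = 1999 (c = 4 - (-35)*57 = 4 - 1*(-1995) = 4 + 1995 = 1999)
(28809 - 14503)*(-35289 + (-13146 - c)) = (28809 - 14503)*(-35289 + (-13146 - 1*1999)) = 14306*(-35289 + (-13146 - 1999)) = 14306*(-35289 - 15145) = 14306*(-50434) = -721508804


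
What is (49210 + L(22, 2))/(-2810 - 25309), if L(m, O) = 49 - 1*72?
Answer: -49187/28119 ≈ -1.7492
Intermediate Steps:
L(m, O) = -23 (L(m, O) = 49 - 72 = -23)
(49210 + L(22, 2))/(-2810 - 25309) = (49210 - 23)/(-2810 - 25309) = 49187/(-28119) = 49187*(-1/28119) = -49187/28119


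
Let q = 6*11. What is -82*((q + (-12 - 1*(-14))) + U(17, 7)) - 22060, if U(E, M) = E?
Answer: -29030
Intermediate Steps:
q = 66
-82*((q + (-12 - 1*(-14))) + U(17, 7)) - 22060 = -82*((66 + (-12 - 1*(-14))) + 17) - 22060 = -82*((66 + (-12 + 14)) + 17) - 22060 = -82*((66 + 2) + 17) - 22060 = -82*(68 + 17) - 22060 = -82*85 - 22060 = -6970 - 22060 = -29030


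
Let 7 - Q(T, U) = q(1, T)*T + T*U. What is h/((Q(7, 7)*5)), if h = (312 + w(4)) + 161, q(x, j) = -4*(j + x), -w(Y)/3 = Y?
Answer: 461/910 ≈ 0.50659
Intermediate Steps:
w(Y) = -3*Y
q(x, j) = -4*j - 4*x
Q(T, U) = 7 - T*U - T*(-4 - 4*T) (Q(T, U) = 7 - ((-4*T - 4*1)*T + T*U) = 7 - ((-4*T - 4)*T + T*U) = 7 - ((-4 - 4*T)*T + T*U) = 7 - (T*(-4 - 4*T) + T*U) = 7 - (T*U + T*(-4 - 4*T)) = 7 + (-T*U - T*(-4 - 4*T)) = 7 - T*U - T*(-4 - 4*T))
h = 461 (h = (312 - 3*4) + 161 = (312 - 12) + 161 = 300 + 161 = 461)
h/((Q(7, 7)*5)) = 461/(((7 - 1*7*7 + 4*7*(1 + 7))*5)) = 461/(((7 - 49 + 4*7*8)*5)) = 461/(((7 - 49 + 224)*5)) = 461/((182*5)) = 461/910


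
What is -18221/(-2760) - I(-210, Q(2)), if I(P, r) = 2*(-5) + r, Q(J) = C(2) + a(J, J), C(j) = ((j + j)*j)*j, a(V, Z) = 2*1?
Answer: -3859/2760 ≈ -1.3982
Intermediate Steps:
a(V, Z) = 2
C(j) = 2*j³ (C(j) = ((2*j)*j)*j = (2*j²)*j = 2*j³)
Q(J) = 18 (Q(J) = 2*2³ + 2 = 2*8 + 2 = 16 + 2 = 18)
I(P, r) = -10 + r
-18221/(-2760) - I(-210, Q(2)) = -18221/(-2760) - (-10 + 18) = -18221*(-1/2760) - 1*8 = 18221/2760 - 8 = -3859/2760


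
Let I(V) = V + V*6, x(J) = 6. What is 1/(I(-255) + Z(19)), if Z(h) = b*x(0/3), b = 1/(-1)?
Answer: -1/1791 ≈ -0.00055835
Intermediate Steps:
I(V) = 7*V (I(V) = V + 6*V = 7*V)
b = -1
Z(h) = -6 (Z(h) = -1*6 = -6)
1/(I(-255) + Z(19)) = 1/(7*(-255) - 6) = 1/(-1785 - 6) = 1/(-1791) = -1/1791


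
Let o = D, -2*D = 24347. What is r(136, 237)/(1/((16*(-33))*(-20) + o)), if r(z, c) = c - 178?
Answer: -190393/2 ≈ -95197.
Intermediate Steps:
D = -24347/2 (D = -½*24347 = -24347/2 ≈ -12174.)
o = -24347/2 ≈ -12174.
r(z, c) = -178 + c
r(136, 237)/(1/((16*(-33))*(-20) + o)) = (-178 + 237)/(1/((16*(-33))*(-20) - 24347/2)) = 59/(1/(-528*(-20) - 24347/2)) = 59/(1/(10560 - 24347/2)) = 59/(1/(-3227/2)) = 59/(-2/3227) = 59*(-3227/2) = -190393/2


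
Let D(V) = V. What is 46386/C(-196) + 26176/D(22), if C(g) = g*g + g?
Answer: 83455601/70070 ≈ 1191.0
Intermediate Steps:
C(g) = g + g² (C(g) = g² + g = g + g²)
46386/C(-196) + 26176/D(22) = 46386/((-196*(1 - 196))) + 26176/22 = 46386/((-196*(-195))) + 26176*(1/22) = 46386/38220 + 13088/11 = 46386*(1/38220) + 13088/11 = 7731/6370 + 13088/11 = 83455601/70070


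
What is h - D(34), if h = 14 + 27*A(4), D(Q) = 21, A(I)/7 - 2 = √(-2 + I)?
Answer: 371 + 189*√2 ≈ 638.29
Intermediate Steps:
A(I) = 14 + 7*√(-2 + I)
h = 392 + 189*√2 (h = 14 + 27*(14 + 7*√(-2 + 4)) = 14 + 27*(14 + 7*√2) = 14 + (378 + 189*√2) = 392 + 189*√2 ≈ 659.29)
h - D(34) = (392 + 189*√2) - 1*21 = (392 + 189*√2) - 21 = 371 + 189*√2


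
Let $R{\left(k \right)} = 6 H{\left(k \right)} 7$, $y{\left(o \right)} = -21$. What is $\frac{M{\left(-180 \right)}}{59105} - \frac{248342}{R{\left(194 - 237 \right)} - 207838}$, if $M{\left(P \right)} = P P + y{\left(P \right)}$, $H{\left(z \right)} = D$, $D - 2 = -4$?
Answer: $\frac{10705280174}{6144614905} \approx 1.7422$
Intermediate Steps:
$D = -2$ ($D = 2 - 4 = -2$)
$H{\left(z \right)} = -2$
$M{\left(P \right)} = -21 + P^{2}$ ($M{\left(P \right)} = P P - 21 = P^{2} - 21 = -21 + P^{2}$)
$R{\left(k \right)} = -84$ ($R{\left(k \right)} = 6 \left(-2\right) 7 = \left(-12\right) 7 = -84$)
$\frac{M{\left(-180 \right)}}{59105} - \frac{248342}{R{\left(194 - 237 \right)} - 207838} = \frac{-21 + \left(-180\right)^{2}}{59105} - \frac{248342}{-84 - 207838} = \left(-21 + 32400\right) \frac{1}{59105} - \frac{248342}{-207922} = 32379 \cdot \frac{1}{59105} - - \frac{124171}{103961} = \frac{32379}{59105} + \frac{124171}{103961} = \frac{10705280174}{6144614905}$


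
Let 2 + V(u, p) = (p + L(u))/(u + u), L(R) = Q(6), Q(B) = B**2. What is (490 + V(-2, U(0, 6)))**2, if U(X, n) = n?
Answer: 912025/4 ≈ 2.2801e+5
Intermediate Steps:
L(R) = 36 (L(R) = 6**2 = 36)
V(u, p) = -2 + (36 + p)/(2*u) (V(u, p) = -2 + (p + 36)/(u + u) = -2 + (36 + p)/((2*u)) = -2 + (36 + p)*(1/(2*u)) = -2 + (36 + p)/(2*u))
(490 + V(-2, U(0, 6)))**2 = (490 + (1/2)*(36 + 6 - 4*(-2))/(-2))**2 = (490 + (1/2)*(-1/2)*(36 + 6 + 8))**2 = (490 + (1/2)*(-1/2)*50)**2 = (490 - 25/2)**2 = (955/2)**2 = 912025/4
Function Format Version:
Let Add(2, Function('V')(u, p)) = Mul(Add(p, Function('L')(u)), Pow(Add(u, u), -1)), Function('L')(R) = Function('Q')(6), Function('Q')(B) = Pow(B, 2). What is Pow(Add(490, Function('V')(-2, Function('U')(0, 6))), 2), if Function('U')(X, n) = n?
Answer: Rational(912025, 4) ≈ 2.2801e+5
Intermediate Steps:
Function('L')(R) = 36 (Function('L')(R) = Pow(6, 2) = 36)
Function('V')(u, p) = Add(-2, Mul(Rational(1, 2), Pow(u, -1), Add(36, p))) (Function('V')(u, p) = Add(-2, Mul(Add(p, 36), Pow(Add(u, u), -1))) = Add(-2, Mul(Add(36, p), Pow(Mul(2, u), -1))) = Add(-2, Mul(Add(36, p), Mul(Rational(1, 2), Pow(u, -1)))) = Add(-2, Mul(Rational(1, 2), Pow(u, -1), Add(36, p))))
Pow(Add(490, Function('V')(-2, Function('U')(0, 6))), 2) = Pow(Add(490, Mul(Rational(1, 2), Pow(-2, -1), Add(36, 6, Mul(-4, -2)))), 2) = Pow(Add(490, Mul(Rational(1, 2), Rational(-1, 2), Add(36, 6, 8))), 2) = Pow(Add(490, Mul(Rational(1, 2), Rational(-1, 2), 50)), 2) = Pow(Add(490, Rational(-25, 2)), 2) = Pow(Rational(955, 2), 2) = Rational(912025, 4)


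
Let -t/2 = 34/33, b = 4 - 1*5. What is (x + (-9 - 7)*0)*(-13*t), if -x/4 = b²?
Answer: -3536/33 ≈ -107.15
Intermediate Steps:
b = -1 (b = 4 - 5 = -1)
t = -68/33 ≈ -2.0606
x = -4 (x = -4*(-1)² = -4*1 = -4)
(x + (-9 - 7)*0)*(-13*t) = (-4 + (-9 - 7)*0)*(-13*(-68/33)) = (-4 - 16*0)*(884/33) = (-4 + 0)*(884/33) = -4*884/33 = -3536/33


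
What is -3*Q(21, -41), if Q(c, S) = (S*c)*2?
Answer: 5166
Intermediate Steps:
Q(c, S) = 2*S*c
-3*Q(21, -41) = -6*(-41)*21 = -3*(-1722) = 5166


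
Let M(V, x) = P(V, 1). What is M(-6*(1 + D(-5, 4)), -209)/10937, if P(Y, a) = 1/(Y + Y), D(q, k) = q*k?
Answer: 1/2493636 ≈ 4.0102e-7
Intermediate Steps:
D(q, k) = k*q
P(Y, a) = 1/(2*Y)
M(V, x) = 1/(2*V)
M(-6*(1 + D(-5, 4)), -209)/10937 = (1/(2*((-6*(1 + 4*(-5))))))/10937 = (1/(2*((-6*(1 - 20)))))*(1/10937) = (1/(2*((-6*(-19)))))*(1/10937) = ((½)/114)*(1/10937) = ((½)*(1/114))*(1/10937) = (1/228)*(1/10937) = 1/2493636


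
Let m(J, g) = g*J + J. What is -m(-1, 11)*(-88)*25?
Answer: -26400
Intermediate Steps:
m(J, g) = J + J*g (m(J, g) = J*g + J = J + J*g)
-m(-1, 11)*(-88)*25 = --(1 + 11)*(-88)*25 = --1*12*(-88)*25 = -(-12*(-88))*25 = -1056*25 = -1*26400 = -26400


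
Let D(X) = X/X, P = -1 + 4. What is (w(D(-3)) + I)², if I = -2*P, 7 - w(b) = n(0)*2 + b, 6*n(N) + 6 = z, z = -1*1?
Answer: 49/9 ≈ 5.4444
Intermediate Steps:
z = -1
n(N) = -7/6 (n(N) = -1 + (⅙)*(-1) = -1 - ⅙ = -7/6)
P = 3
D(X) = 1
w(b) = 28/3 - b (w(b) = 7 - (-7/6*2 + b) = 7 - (-7/3 + b) = 7 + (7/3 - b) = 28/3 - b)
I = -6 (I = -2*3 = -6)
(w(D(-3)) + I)² = ((28/3 - 1*1) - 6)² = ((28/3 - 1) - 6)² = (25/3 - 6)² = (7/3)² = 49/9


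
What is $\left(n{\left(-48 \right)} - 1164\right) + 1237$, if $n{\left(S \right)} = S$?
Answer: $25$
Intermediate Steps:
$\left(n{\left(-48 \right)} - 1164\right) + 1237 = \left(-48 - 1164\right) + 1237 = -1212 + 1237 = 25$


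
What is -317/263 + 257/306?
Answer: -29411/80478 ≈ -0.36545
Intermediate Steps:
-317/263 + 257/306 = -29411/80478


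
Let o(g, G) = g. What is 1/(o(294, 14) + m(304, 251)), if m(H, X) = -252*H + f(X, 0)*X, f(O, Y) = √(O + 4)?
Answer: -25438/1935920447 - 251*√255/5807761341 ≈ -1.3830e-5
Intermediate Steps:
f(O, Y) = √(4 + O)
m(H, X) = -252*H + X*√(4 + X) (m(H, X) = -252*H + √(4 + X)*X = -252*H + X*√(4 + X))
1/(o(294, 14) + m(304, 251)) = 1/(294 + (-252*304 + 251*√(4 + 251))) = 1/(294 + (-76608 + 251*√255)) = 1/(-76314 + 251*√255)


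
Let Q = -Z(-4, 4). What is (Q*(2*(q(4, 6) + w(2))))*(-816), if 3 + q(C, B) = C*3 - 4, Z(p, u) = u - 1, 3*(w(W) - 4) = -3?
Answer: 39168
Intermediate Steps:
w(W) = 3 (w(W) = 4 + (1/3)*(-3) = 4 - 1 = 3)
Z(p, u) = -1 + u
q(C, B) = -7 + 3*C (q(C, B) = -3 + (C*3 - 4) = -3 + (3*C - 4) = -3 + (-4 + 3*C) = -7 + 3*C)
Q = -3 (Q = -(-1 + 4) = -1*3 = -3)
(Q*(2*(q(4, 6) + w(2))))*(-816) = -6*((-7 + 3*4) + 3)*(-816) = -6*((-7 + 12) + 3)*(-816) = -6*(5 + 3)*(-816) = -6*8*(-816) = -3*16*(-816) = -48*(-816) = 39168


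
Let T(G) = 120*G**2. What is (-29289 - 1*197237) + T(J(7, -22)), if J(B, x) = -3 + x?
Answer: -151526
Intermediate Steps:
(-29289 - 1*197237) + T(J(7, -22)) = (-29289 - 1*197237) + 120*(-3 - 22)**2 = (-29289 - 197237) + 120*(-25)**2 = -226526 + 120*625 = -226526 + 75000 = -151526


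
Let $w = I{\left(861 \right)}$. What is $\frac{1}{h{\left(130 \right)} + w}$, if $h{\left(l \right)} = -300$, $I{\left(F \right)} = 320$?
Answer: $\frac{1}{20} \approx 0.05$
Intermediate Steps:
$w = 320$
$\frac{1}{h{\left(130 \right)} + w} = \frac{1}{-300 + 320} = \frac{1}{20}$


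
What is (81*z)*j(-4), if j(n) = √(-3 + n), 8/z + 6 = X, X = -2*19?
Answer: -162*I*√7/11 ≈ -38.965*I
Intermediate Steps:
X = -38
z = -2/11 (z = 8/(-6 - 38) = 8/(-44) = 8*(-1/44) = -2/11 ≈ -0.18182)
(81*z)*j(-4) = (81*(-2/11))*√(-3 - 4) = -162*I*√7/11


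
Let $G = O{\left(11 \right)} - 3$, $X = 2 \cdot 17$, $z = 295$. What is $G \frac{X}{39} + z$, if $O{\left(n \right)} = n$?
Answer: $\frac{11777}{39} \approx 301.97$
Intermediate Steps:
$X = 34$
$G = 8$ ($G = 11 - 3 = 8$)
$G \frac{X}{39} + z = 8 \cdot \frac{34}{39} + 295 = \frac{272}{39} + 295 = \frac{11777}{39}$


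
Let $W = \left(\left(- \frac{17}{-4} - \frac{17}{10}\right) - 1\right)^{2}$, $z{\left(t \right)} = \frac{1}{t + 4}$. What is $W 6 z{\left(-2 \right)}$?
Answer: $\frac{2883}{400} \approx 7.2075$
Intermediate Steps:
$z{\left(t \right)} = \frac{1}{4 + t}$
$W = \frac{961}{400}$ ($W = \left(\left(\left(-17\right) \left(- \frac{1}{4}\right) - \frac{17}{10}\right) - 1\right)^{2} = \left(\left(\frac{17}{4} - \frac{17}{10}\right) - 1\right)^{2} = \left(\frac{51}{20} - 1\right)^{2} = \left(\frac{31}{20}\right)^{2} = \frac{961}{400} \approx 2.4025$)
$W 6 z{\left(-2 \right)} = \frac{961 \frac{6}{4 - 2}}{400} = \frac{961 \cdot \frac{6}{2}}{400} = \frac{961 \cdot 6 \cdot \frac{1}{2}}{400} = \frac{961}{400} \cdot 3 = \frac{2883}{400}$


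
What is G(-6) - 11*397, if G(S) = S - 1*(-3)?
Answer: -4370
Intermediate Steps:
G(S) = 3 + S (G(S) = S + 3 = 3 + S)
G(-6) - 11*397 = (3 - 6) - 11*397 = -3 - 4367 = -4370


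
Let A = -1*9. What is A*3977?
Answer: -35793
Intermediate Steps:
A = -9
A*3977 = -9*3977 = -35793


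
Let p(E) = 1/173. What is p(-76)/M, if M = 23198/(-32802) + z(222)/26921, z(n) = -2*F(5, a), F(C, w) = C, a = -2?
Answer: -63075903/7721254171 ≈ -0.0081691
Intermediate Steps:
z(n) = -10 (z(n) = -2*5 = -10)
p(E) = 1/173
M = -44631527/63075903 (M = 23198/(-32802) - 10/26921 = 23198*(-1/32802) - 10*1/26921 = -1657/2343 - 10/26921 = -44631527/63075903 ≈ -0.70758)
p(-76)/M = 1/(173*(-44631527/63075903)) = (1/173)*(-63075903/44631527) = -63075903/7721254171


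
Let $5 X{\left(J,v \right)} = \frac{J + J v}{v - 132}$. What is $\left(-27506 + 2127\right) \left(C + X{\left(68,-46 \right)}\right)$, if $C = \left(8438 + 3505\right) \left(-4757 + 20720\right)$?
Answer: $- \frac{430618284193653}{89} \approx -4.8384 \cdot 10^{12}$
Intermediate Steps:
$X{\left(J,v \right)} = \frac{J + J v}{5 \left(-132 + v\right)}$ ($X{\left(J,v \right)} = \frac{\left(J + J v\right) \frac{1}{v - 132}}{5} = \frac{\left(J + J v\right) \frac{1}{-132 + v}}{5} = \frac{\frac{1}{-132 + v} \left(J + J v\right)}{5} = \frac{J + J v}{5 \left(-132 + v\right)}$)
$C = 190646109$ ($C = 11943 \cdot 15963 = 190646109$)
$\left(-27506 + 2127\right) \left(C + X{\left(68,-46 \right)}\right) = \left(-27506 + 2127\right) \left(190646109 + \frac{1}{5} \cdot 68 \frac{1}{-132 - 46} \left(1 - 46\right)\right) = - 25379 \left(190646109 + \frac{1}{5} \cdot 68 \frac{1}{-178} \left(-45\right)\right) = - 25379 \left(190646109 + \frac{1}{5} \cdot 68 \left(- \frac{1}{178}\right) \left(-45\right)\right) = - 25379 \left(190646109 + \frac{306}{89}\right) = \left(-25379\right) \frac{16967504007}{89} = - \frac{430618284193653}{89}$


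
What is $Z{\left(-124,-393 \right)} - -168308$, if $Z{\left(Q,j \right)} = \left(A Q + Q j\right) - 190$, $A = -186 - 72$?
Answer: $248842$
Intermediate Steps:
$A = -258$
$Z{\left(Q,j \right)} = -190 - 258 Q + Q j$ ($Z{\left(Q,j \right)} = \left(- 258 Q + Q j\right) - 190 = -190 - 258 Q + Q j$)
$Z{\left(-124,-393 \right)} - -168308 = \left(-190 - -31992 - -48732\right) - -168308 = \left(-190 + 31992 + 48732\right) + 168308 = 80534 + 168308 = 248842$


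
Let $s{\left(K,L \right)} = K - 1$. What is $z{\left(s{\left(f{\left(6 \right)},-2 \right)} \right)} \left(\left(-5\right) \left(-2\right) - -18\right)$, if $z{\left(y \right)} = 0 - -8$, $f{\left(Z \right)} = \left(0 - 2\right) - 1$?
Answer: $224$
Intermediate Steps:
$f{\left(Z \right)} = -3$ ($f{\left(Z \right)} = -2 - 1 = -3$)
$s{\left(K,L \right)} = -1 + K$ ($s{\left(K,L \right)} = K - 1 = -1 + K$)
$z{\left(y \right)} = 8$ ($z{\left(y \right)} = 0 + 8 = 8$)
$z{\left(s{\left(f{\left(6 \right)},-2 \right)} \right)} \left(\left(-5\right) \left(-2\right) - -18\right) = 8 \left(\left(-5\right) \left(-2\right) - -18\right) = 8 \left(10 + 18\right) = 8 \cdot 28 = 224$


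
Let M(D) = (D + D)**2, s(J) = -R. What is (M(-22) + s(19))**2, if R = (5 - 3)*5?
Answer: 3709476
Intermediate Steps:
R = 10 (R = 2*5 = 10)
s(J) = -10 (s(J) = -1*10 = -10)
M(D) = 4*D**2 (M(D) = (2*D)**2 = 4*D**2)
(M(-22) + s(19))**2 = (4*(-22)**2 - 10)**2 = (4*484 - 10)**2 = (1936 - 10)**2 = 1926**2 = 3709476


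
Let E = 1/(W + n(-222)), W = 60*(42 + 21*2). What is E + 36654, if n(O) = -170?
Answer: 178504981/4870 ≈ 36654.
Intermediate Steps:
W = 5040 (W = 60*(42 + 42) = 60*84 = 5040)
E = 1/4870 (E = 1/(5040 - 170) = 1/4870 ≈ 0.00020534)
E + 36654 = 1/4870 + 36654 = 178504981/4870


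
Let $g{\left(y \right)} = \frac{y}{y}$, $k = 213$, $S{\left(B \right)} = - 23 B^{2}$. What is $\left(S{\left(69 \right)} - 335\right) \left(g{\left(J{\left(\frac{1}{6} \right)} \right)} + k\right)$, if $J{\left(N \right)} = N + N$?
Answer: $-23505332$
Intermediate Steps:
$J{\left(N \right)} = 2 N$
$g{\left(y \right)} = 1$
$\left(S{\left(69 \right)} - 335\right) \left(g{\left(J{\left(\frac{1}{6} \right)} \right)} + k\right) = \left(- 23 \cdot 69^{2} - 335\right) \left(1 + 213\right) = \left(\left(-23\right) 4761 - 335\right) 214 = \left(-109503 - 335\right) 214 = \left(-109838\right) 214 = -23505332$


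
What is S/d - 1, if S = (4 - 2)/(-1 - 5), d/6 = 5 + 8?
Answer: -235/234 ≈ -1.0043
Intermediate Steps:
d = 78 (d = 6*(5 + 8) = 6*13 = 78)
S = -⅓ (S = 2/(-6) = 2*(-⅙) = -⅓ ≈ -0.33333)
S/d - 1 = -⅓/78 - 1 = -⅓*1/78 - 1 = -1/234 - 1 = -235/234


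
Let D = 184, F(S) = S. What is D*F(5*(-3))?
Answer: -2760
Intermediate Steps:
D*F(5*(-3)) = 184*(5*(-3)) = 184*(-15) = -2760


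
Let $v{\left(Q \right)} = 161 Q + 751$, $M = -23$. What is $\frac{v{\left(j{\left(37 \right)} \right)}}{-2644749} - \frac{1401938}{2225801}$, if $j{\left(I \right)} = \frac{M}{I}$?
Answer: $- \frac{15249027640342}{24200815983457} \approx -0.6301$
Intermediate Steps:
$j{\left(I \right)} = - \frac{23}{I}$
$v{\left(Q \right)} = 751 + 161 Q$
$\frac{v{\left(j{\left(37 \right)} \right)}}{-2644749} - \frac{1401938}{2225801} = \frac{751 + 161 \left(- \frac{23}{37}\right)}{-2644749} - \frac{1401938}{2225801} = \left(751 + 161 \left(\left(-23\right) \frac{1}{37}\right)\right) \left(- \frac{1}{2644749}\right) - \frac{1401938}{2225801} = \left(751 + 161 \left(- \frac{23}{37}\right)\right) \left(- \frac{1}{2644749}\right) - \frac{1401938}{2225801} = \left(751 - \frac{3703}{37}\right) \left(- \frac{1}{2644749}\right) - \frac{1401938}{2225801} = \frac{24084}{37} \left(- \frac{1}{2644749}\right) - \frac{1401938}{2225801} = - \frac{2676}{10872857} - \frac{1401938}{2225801} = - \frac{15249027640342}{24200815983457}$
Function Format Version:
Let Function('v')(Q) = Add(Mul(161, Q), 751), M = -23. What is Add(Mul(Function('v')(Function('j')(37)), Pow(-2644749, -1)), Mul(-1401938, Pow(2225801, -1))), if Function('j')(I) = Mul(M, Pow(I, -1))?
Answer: Rational(-15249027640342, 24200815983457) ≈ -0.63010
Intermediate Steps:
Function('j')(I) = Mul(-23, Pow(I, -1))
Function('v')(Q) = Add(751, Mul(161, Q))
Add(Mul(Function('v')(Function('j')(37)), Pow(-2644749, -1)), Mul(-1401938, Pow(2225801, -1))) = Add(Mul(Add(751, Mul(161, Mul(-23, Pow(37, -1)))), Pow(-2644749, -1)), Mul(-1401938, Pow(2225801, -1))) = Add(Mul(Add(751, Mul(161, Mul(-23, Rational(1, 37)))), Rational(-1, 2644749)), Mul(-1401938, Rational(1, 2225801))) = Add(Mul(Add(751, Mul(161, Rational(-23, 37))), Rational(-1, 2644749)), Rational(-1401938, 2225801)) = Add(Mul(Add(751, Rational(-3703, 37)), Rational(-1, 2644749)), Rational(-1401938, 2225801)) = Add(Mul(Rational(24084, 37), Rational(-1, 2644749)), Rational(-1401938, 2225801)) = Add(Rational(-2676, 10872857), Rational(-1401938, 2225801)) = Rational(-15249027640342, 24200815983457)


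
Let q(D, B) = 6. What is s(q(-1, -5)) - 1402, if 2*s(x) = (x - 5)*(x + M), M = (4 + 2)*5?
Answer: -1384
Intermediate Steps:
M = 30 (M = 6*5 = 30)
s(x) = (-5 + x)*(30 + x)/2 (s(x) = ((x - 5)*(x + 30))/2 = ((-5 + x)*(30 + x))/2 = (-5 + x)*(30 + x)/2)
s(q(-1, -5)) - 1402 = (-75 + (½)*6² + (25/2)*6) - 1402 = (-75 + (½)*36 + 75) - 1402 = (-75 + 18 + 75) - 1402 = 18 - 1402 = -1384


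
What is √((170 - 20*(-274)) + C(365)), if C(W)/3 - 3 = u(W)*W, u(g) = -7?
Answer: I*√2006 ≈ 44.788*I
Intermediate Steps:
C(W) = 9 - 21*W (C(W) = 9 + 3*(-7*W) = 9 - 21*W)
√((170 - 20*(-274)) + C(365)) = √((170 - 20*(-274)) + (9 - 21*365)) = √((170 + 5480) + (9 - 7665)) = √(5650 - 7656) = √(-2006) = I*√2006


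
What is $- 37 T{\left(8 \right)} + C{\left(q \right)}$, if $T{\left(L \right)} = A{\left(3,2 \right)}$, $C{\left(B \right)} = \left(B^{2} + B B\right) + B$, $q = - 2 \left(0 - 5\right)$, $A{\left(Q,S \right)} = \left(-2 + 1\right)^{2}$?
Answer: $173$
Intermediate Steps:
$A{\left(Q,S \right)} = 1$ ($A{\left(Q,S \right)} = \left(-1\right)^{2} = 1$)
$q = 10$ ($q = \left(-2\right) \left(-5\right) = 10$)
$C{\left(B \right)} = B + 2 B^{2}$ ($C{\left(B \right)} = \left(B^{2} + B^{2}\right) + B = 2 B^{2} + B = B + 2 B^{2}$)
$T{\left(L \right)} = 1$
$- 37 T{\left(8 \right)} + C{\left(q \right)} = \left(-37\right) 1 + 10 \left(1 + 2 \cdot 10\right) = -37 + 10 \left(1 + 20\right) = -37 + 10 \cdot 21 = -37 + 210 = 173$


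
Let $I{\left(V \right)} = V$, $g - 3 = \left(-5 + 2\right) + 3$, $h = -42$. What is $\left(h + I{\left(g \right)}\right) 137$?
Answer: $-5343$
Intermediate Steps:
$g = 3$ ($g = 3 + \left(\left(-5 + 2\right) + 3\right) = 3 + \left(-3 + 3\right) = 3 + 0 = 3$)
$\left(h + I{\left(g \right)}\right) 137 = \left(-42 + 3\right) 137 = \left(-39\right) 137 = -5343$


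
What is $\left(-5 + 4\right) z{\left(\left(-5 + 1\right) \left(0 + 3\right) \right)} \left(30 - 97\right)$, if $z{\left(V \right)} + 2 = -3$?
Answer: $-335$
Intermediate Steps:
$z{\left(V \right)} = -5$ ($z{\left(V \right)} = -2 - 3 = -5$)
$\left(-5 + 4\right) z{\left(\left(-5 + 1\right) \left(0 + 3\right) \right)} \left(30 - 97\right) = \left(-5 + 4\right) \left(-5\right) \left(30 - 97\right) = \left(-1\right) \left(-5\right) \left(-67\right) = 5 \left(-67\right) = -335$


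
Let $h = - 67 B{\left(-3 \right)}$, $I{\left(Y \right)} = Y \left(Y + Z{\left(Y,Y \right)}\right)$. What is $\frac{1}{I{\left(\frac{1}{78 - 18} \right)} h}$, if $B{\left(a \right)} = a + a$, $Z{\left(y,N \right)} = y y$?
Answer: $\frac{36000}{4087} \approx 8.8084$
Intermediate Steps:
$Z{\left(y,N \right)} = y^{2}$
$B{\left(a \right)} = 2 a$
$I{\left(Y \right)} = Y \left(Y + Y^{2}\right)$
$h = 402$ ($h = - 67 \cdot 2 \left(-3\right) = \left(-67\right) \left(-6\right) = 402$)
$\frac{1}{I{\left(\frac{1}{78 - 18} \right)} h} = \frac{1}{\left(\frac{1}{78 - 18}\right)^{2} \left(1 + \frac{1}{78 - 18}\right) 402} = \frac{1}{\left(\frac{1}{60}\right)^{2} \left(1 + \frac{1}{60}\right) 402} = \frac{1}{\frac{1 + \frac{1}{60}}{3600} \cdot 402} = \frac{1}{\frac{1}{3600} \cdot \frac{61}{60} \cdot 402} = \frac{1}{\frac{61}{216000} \cdot 402} = \frac{1}{\frac{4087}{36000}} = \frac{36000}{4087}$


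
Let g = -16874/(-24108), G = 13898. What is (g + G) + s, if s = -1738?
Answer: 146585077/12054 ≈ 12161.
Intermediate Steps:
g = 8437/12054 (g = -16874*(-1/24108) = 8437/12054 ≈ 0.69993)
(g + G) + s = (8437/12054 + 13898) - 1738 = 167534929/12054 - 1738 = 146585077/12054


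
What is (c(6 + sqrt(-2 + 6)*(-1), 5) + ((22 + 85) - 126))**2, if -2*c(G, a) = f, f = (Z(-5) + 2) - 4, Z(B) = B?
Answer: 961/4 ≈ 240.25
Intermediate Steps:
f = -7 (f = (-5 + 2) - 4 = -3 - 4 = -7)
c(G, a) = 7/2 (c(G, a) = -1/2*(-7) = 7/2)
(c(6 + sqrt(-2 + 6)*(-1), 5) + ((22 + 85) - 126))**2 = (7/2 + ((22 + 85) - 126))**2 = (7/2 + (107 - 126))**2 = (7/2 - 19)**2 = (-31/2)**2 = 961/4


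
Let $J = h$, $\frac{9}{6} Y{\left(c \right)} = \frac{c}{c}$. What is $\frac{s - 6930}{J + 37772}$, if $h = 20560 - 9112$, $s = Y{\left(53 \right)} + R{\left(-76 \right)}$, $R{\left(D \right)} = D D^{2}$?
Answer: $- \frac{334429}{36915} \approx -9.0594$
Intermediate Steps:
$R{\left(D \right)} = D^{3}$
$Y{\left(c \right)} = \frac{2}{3}$ ($Y{\left(c \right)} = \frac{2 \frac{c}{c}}{3} = \frac{2}{3} \cdot 1 = \frac{2}{3}$)
$s = - \frac{1316926}{3}$ ($s = \frac{2}{3} + \left(-76\right)^{3} = \frac{2}{3} - 438976 = - \frac{1316926}{3} \approx -4.3898 \cdot 10^{5}$)
$h = 11448$ ($h = 20560 - 9112 = 11448$)
$J = 11448$
$\frac{s - 6930}{J + 37772} = \frac{- \frac{1316926}{3} - 6930}{11448 + 37772} = - \frac{1337716}{3 \cdot 49220} = \left(- \frac{1337716}{3}\right) \frac{1}{49220} = - \frac{334429}{36915}$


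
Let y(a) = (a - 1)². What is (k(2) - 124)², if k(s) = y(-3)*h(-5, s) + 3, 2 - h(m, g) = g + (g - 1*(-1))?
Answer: 28561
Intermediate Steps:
y(a) = (-1 + a)²
h(m, g) = 1 - 2*g (h(m, g) = 2 - (g + (g - 1*(-1))) = 2 - (g + (g + 1)) = 2 - (g + (1 + g)) = 2 - (1 + 2*g) = 2 + (-1 - 2*g) = 1 - 2*g)
k(s) = 19 - 32*s (k(s) = (-1 - 3)²*(1 - 2*s) + 3 = (-4)²*(1 - 2*s) + 3 = 16*(1 - 2*s) + 3 = (16 - 32*s) + 3 = 19 - 32*s)
(k(2) - 124)² = ((19 - 32*2) - 124)² = ((19 - 64) - 124)² = (-45 - 124)² = (-169)² = 28561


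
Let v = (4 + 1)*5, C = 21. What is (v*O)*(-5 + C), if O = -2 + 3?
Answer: 400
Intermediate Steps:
v = 25 (v = 5*5 = 25)
O = 1
(v*O)*(-5 + C) = (25*1)*(-5 + 21) = 25*16 = 400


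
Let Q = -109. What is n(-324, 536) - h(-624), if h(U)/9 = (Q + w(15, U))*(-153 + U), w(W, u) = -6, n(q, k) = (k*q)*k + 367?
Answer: -93887732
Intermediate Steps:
n(q, k) = 367 + q*k² (n(q, k) = q*k² + 367 = 367 + q*k²)
h(U) = 158355 - 1035*U (h(U) = 9*((-109 - 6)*(-153 + U)) = 9*(-115*(-153 + U)) = 9*(17595 - 115*U) = 158355 - 1035*U)
n(-324, 536) - h(-624) = (367 - 324*536²) - (158355 - 1035*(-624)) = (367 - 324*287296) - (158355 + 645840) = (367 - 93083904) - 1*804195 = -93083537 - 804195 = -93887732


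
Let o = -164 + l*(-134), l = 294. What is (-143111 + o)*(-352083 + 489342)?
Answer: -25073238789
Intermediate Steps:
o = -39560 (o = -164 + 294*(-134) = -164 - 39396 = -39560)
(-143111 + o)*(-352083 + 489342) = (-143111 - 39560)*(-352083 + 489342) = -182671*137259 = -25073238789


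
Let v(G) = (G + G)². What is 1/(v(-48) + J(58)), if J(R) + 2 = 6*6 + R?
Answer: 1/9308 ≈ 0.00010743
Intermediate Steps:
v(G) = 4*G² (v(G) = (2*G)² = 4*G²)
J(R) = 34 + R (J(R) = -2 + (6*6 + R) = -2 + (36 + R) = 34 + R)
1/(v(-48) + J(58)) = 1/(4*(-48)² + (34 + 58)) = 1/(4*2304 + 92) = 1/(9216 + 92) = 1/9308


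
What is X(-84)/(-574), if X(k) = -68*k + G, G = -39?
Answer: -5673/574 ≈ -9.8833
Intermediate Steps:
X(k) = -39 - 68*k (X(k) = -68*k - 39 = -39 - 68*k)
X(-84)/(-574) = (-39 - 68*(-84))/(-574) = (-39 + 5712)*(-1/574) = 5673*(-1/574) = -5673/574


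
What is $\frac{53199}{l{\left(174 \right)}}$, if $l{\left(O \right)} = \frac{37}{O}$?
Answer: $\frac{9256626}{37} \approx 2.5018 \cdot 10^{5}$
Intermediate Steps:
$\frac{53199}{l{\left(174 \right)}} = \frac{53199}{37 \cdot \frac{1}{174}} = \frac{53199}{\frac{37}{174}} = 53199 \cdot \frac{174}{37} = \frac{9256626}{37}$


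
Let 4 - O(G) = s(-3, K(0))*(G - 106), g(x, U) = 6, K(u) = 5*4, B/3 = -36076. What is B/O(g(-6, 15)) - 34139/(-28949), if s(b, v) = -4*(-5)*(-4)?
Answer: 851516954/57869051 ≈ 14.715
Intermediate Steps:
B = -108228 (B = 3*(-36076) = -108228)
K(u) = 20
s(b, v) = -80 (s(b, v) = 20*(-4) = -80)
O(G) = -8476 + 80*G (O(G) = 4 - (-80)*(G - 106) = 4 - (-80)*(-106 + G) = 4 - (8480 - 80*G) = 4 + (-8480 + 80*G) = -8476 + 80*G)
B/O(g(-6, 15)) - 34139/(-28949) = -108228/(-8476 + 80*6) - 34139/(-28949) = -108228/(-8476 + 480) - 34139*(-1/28949) = -108228/(-7996) + 34139/28949 = -108228*(-1/7996) + 34139/28949 = 27057/1999 + 34139/28949 = 851516954/57869051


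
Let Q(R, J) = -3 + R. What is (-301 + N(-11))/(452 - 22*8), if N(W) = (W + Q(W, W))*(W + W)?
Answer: 83/92 ≈ 0.90217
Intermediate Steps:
N(W) = 2*W*(-3 + 2*W) (N(W) = (W + (-3 + W))*(W + W) = (-3 + 2*W)*(2*W) = 2*W*(-3 + 2*W))
(-301 + N(-11))/(452 - 22*8) = (-301 + 2*(-11)*(-3 + 2*(-11)))/(452 - 22*8) = (-301 + 2*(-11)*(-3 - 22))/(452 - 176) = (-301 + 2*(-11)*(-25))/276 = (-301 + 550)*(1/276) = 249*(1/276) = 83/92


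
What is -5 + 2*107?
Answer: 209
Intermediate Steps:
-5 + 2*107 = -5 + 214 = 209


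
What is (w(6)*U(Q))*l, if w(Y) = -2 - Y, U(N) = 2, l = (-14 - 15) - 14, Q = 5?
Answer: 688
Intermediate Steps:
l = -43 (l = -29 - 14 = -43)
(w(6)*U(Q))*l = ((-2 - 1*6)*2)*(-43) = ((-2 - 6)*2)*(-43) = -8*2*(-43) = -16*(-43) = 688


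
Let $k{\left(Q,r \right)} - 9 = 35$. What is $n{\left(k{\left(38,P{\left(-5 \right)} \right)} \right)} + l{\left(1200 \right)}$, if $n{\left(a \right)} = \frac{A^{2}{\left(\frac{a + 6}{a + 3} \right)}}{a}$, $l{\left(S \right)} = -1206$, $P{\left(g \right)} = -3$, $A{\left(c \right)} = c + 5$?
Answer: $- \frac{117137151}{97196} \approx -1205.2$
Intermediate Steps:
$A{\left(c \right)} = 5 + c$
$k{\left(Q,r \right)} = 44$ ($k{\left(Q,r \right)} = 9 + 35 = 44$)
$n{\left(a \right)} = \frac{\left(5 + \frac{6 + a}{3 + a}\right)^{2}}{a}$ ($n{\left(a \right)} = \frac{\left(5 + \frac{a + 6}{a + 3}\right)^{2}}{a} = \frac{\left(5 + \frac{6 + a}{3 + a}\right)^{2}}{a}$)
$n{\left(k{\left(38,P{\left(-5 \right)} \right)} \right)} + l{\left(1200 \right)} = \frac{9 \left(7 + 2 \cdot 44\right)^{2}}{44 \left(3 + 44\right)^{2}} - 1206 = 9 \cdot \frac{1}{44} \cdot \frac{1}{2209} \left(7 + 88\right)^{2} - 1206 = 9 \cdot \frac{1}{44} \cdot \frac{1}{2209} \cdot 95^{2} - 1206 = 9 \cdot \frac{1}{44} \cdot \frac{1}{2209} \cdot 9025 - 1206 = \frac{81225}{97196} - 1206 = - \frac{117137151}{97196}$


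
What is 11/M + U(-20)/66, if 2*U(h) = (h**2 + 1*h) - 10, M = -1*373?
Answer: 68279/24618 ≈ 2.7735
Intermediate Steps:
M = -373
U(h) = -5 + h/2 + h**2/2 (U(h) = ((h**2 + 1*h) - 10)/2 = ((h**2 + h) - 10)/2 = ((h + h**2) - 10)/2 = (-10 + h + h**2)/2 = -5 + h/2 + h**2/2)
11/M + U(-20)/66 = 11/(-373) + (-5 + (1/2)*(-20) + (1/2)*(-20)**2)/66 = 11*(-1/373) + (-5 - 10 + (1/2)*400)*(1/66) = -11/373 + (-5 - 10 + 200)*(1/66) = -11/373 + 185*(1/66) = -11/373 + 185/66 = 68279/24618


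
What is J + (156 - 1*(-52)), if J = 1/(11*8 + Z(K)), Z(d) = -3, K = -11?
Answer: 17681/85 ≈ 208.01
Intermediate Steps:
J = 1/85 (J = 1/(11*8 - 3) = 1/(88 - 3) = 1/85 ≈ 0.011765)
J + (156 - 1*(-52)) = 1/85 + (156 - 1*(-52)) = 1/85 + (156 + 52) = 1/85 + 208 = 17681/85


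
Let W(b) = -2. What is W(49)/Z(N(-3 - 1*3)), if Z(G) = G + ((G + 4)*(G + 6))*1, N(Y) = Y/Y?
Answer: -1/18 ≈ -0.055556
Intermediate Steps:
N(Y) = 1
Z(G) = G + (4 + G)*(6 + G) (Z(G) = G + ((4 + G)*(6 + G))*1 = G + (4 + G)*(6 + G))
W(49)/Z(N(-3 - 1*3)) = -2/(24 + 1**2 + 11*1) = -2/(24 + 1 + 11) = -2/36 = -2*1/36 = -1/18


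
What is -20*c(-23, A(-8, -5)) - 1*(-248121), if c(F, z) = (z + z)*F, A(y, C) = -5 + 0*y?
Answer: 243521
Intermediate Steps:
A(y, C) = -5 (A(y, C) = -5 + 0 = -5)
c(F, z) = 2*F*z (c(F, z) = (2*z)*F = 2*F*z)
-20*c(-23, A(-8, -5)) - 1*(-248121) = -40*(-23)*(-5) - 1*(-248121) = -20*230 + 248121 = -4600 + 248121 = 243521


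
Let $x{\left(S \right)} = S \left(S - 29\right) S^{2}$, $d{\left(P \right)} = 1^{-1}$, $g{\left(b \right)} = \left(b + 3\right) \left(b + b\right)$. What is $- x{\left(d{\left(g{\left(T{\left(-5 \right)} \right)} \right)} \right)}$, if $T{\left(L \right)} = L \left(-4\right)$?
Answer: $28$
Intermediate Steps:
$T{\left(L \right)} = - 4 L$
$g{\left(b \right)} = 2 b \left(3 + b\right)$ ($g{\left(b \right)} = \left(3 + b\right) 2 b = 2 b \left(3 + b\right)$)
$d{\left(P \right)} = 1$
$x{\left(S \right)} = S^{3} \left(-29 + S\right)$ ($x{\left(S \right)} = S \left(-29 + S\right) S^{2} = S^{3} \left(-29 + S\right)$)
$- x{\left(d{\left(g{\left(T{\left(-5 \right)} \right)} \right)} \right)} = - 1^{3} \left(-29 + 1\right) = - 1 \left(-28\right) = \left(-1\right) \left(-28\right) = 28$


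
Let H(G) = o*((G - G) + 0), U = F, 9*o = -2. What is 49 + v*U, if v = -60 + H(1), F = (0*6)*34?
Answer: 49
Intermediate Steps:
o = -2/9 (o = (⅑)*(-2) = -2/9 ≈ -0.22222)
F = 0 (F = 0*34 = 0)
U = 0
H(G) = 0 (H(G) = -2*((G - G) + 0)/9 = -2*(0 + 0)/9 = -2/9*0 = 0)
v = -60 (v = -60 + 0 = -60)
49 + v*U = 49 - 60*0 = 49 + 0 = 49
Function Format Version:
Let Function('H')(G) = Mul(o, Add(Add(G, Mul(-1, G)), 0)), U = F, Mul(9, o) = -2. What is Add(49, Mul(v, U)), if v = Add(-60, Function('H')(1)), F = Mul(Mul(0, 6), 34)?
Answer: 49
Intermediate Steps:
o = Rational(-2, 9) (o = Mul(Rational(1, 9), -2) = Rational(-2, 9) ≈ -0.22222)
F = 0 (F = Mul(0, 34) = 0)
U = 0
Function('H')(G) = 0 (Function('H')(G) = Mul(Rational(-2, 9), Add(Add(G, Mul(-1, G)), 0)) = Mul(Rational(-2, 9), Add(0, 0)) = Mul(Rational(-2, 9), 0) = 0)
v = -60 (v = Add(-60, 0) = -60)
Add(49, Mul(v, U)) = Add(49, Mul(-60, 0)) = Add(49, 0) = 49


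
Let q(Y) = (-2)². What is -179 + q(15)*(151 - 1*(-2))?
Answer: 433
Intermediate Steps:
q(Y) = 4
-179 + q(15)*(151 - 1*(-2)) = -179 + 4*(151 - 1*(-2)) = -179 + 4*(151 + 2) = -179 + 4*153 = -179 + 612 = 433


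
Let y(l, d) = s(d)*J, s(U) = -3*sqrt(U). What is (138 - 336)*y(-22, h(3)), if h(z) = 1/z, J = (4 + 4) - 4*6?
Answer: -3168*sqrt(3) ≈ -5487.1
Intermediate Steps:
J = -16 (J = 8 - 24 = -16)
y(l, d) = 48*sqrt(d) (y(l, d) = -3*sqrt(d)*(-16) = 48*sqrt(d))
(138 - 336)*y(-22, h(3)) = (138 - 336)*(48*sqrt(1/3)) = -9504*sqrt(1/3) = -9504*sqrt(3)/3 = -3168*sqrt(3)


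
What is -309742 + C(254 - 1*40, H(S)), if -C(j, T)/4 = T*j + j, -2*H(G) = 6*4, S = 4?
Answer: -300326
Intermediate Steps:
H(G) = -12 (H(G) = -3*4 = -½*24 = -12)
C(j, T) = -4*j - 4*T*j (C(j, T) = -4*(T*j + j) = -4*(j + T*j) = -4*j - 4*T*j)
-309742 + C(254 - 1*40, H(S)) = -309742 - 4*(254 - 1*40)*(1 - 12) = -309742 - 4*(254 - 40)*(-11) = -309742 - 4*214*(-11) = -309742 + 9416 = -300326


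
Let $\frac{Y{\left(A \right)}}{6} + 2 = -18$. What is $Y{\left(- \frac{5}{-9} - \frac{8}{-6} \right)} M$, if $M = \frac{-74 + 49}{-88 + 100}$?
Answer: $250$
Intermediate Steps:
$Y{\left(A \right)} = -120$ ($Y{\left(A \right)} = -12 + 6 \left(-18\right) = -12 - 108 = -120$)
$M = - \frac{25}{12} \approx -2.0833$
$Y{\left(- \frac{5}{-9} - \frac{8}{-6} \right)} M = \left(-120\right) \left(- \frac{25}{12}\right) = 250$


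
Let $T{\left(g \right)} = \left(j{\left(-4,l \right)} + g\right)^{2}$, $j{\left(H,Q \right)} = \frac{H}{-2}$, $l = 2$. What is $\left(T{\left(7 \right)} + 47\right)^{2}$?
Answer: $16384$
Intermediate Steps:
$j{\left(H,Q \right)} = - \frac{H}{2}$ ($j{\left(H,Q \right)} = H \left(- \frac{1}{2}\right) = - \frac{H}{2}$)
$T{\left(g \right)} = \left(2 + g\right)^{2}$ ($T{\left(g \right)} = \left(\left(- \frac{1}{2}\right) \left(-4\right) + g\right)^{2} = \left(2 + g\right)^{2}$)
$\left(T{\left(7 \right)} + 47\right)^{2} = \left(\left(2 + 7\right)^{2} + 47\right)^{2} = \left(9^{2} + 47\right)^{2} = \left(81 + 47\right)^{2} = 128^{2} = 16384$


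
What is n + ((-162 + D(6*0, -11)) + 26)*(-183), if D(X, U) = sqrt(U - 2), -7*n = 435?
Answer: 173781/7 - 183*I*sqrt(13) ≈ 24826.0 - 659.82*I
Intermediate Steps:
n = -435/7 (n = -1/7*435 = -435/7 ≈ -62.143)
D(X, U) = sqrt(-2 + U)
n + ((-162 + D(6*0, -11)) + 26)*(-183) = -435/7 + ((-162 + sqrt(-2 - 11)) + 26)*(-183) = -435/7 + ((-162 + sqrt(-13)) + 26)*(-183) = -435/7 + ((-162 + I*sqrt(13)) + 26)*(-183) = -435/7 + (-136 + I*sqrt(13))*(-183) = -435/7 + (24888 - 183*I*sqrt(13)) = 173781/7 - 183*I*sqrt(13)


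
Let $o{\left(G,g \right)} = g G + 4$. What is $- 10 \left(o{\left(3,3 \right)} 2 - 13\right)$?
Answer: $-130$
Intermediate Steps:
$o{\left(G,g \right)} = 4 + G g$ ($o{\left(G,g \right)} = G g + 4 = 4 + G g$)
$- 10 \left(o{\left(3,3 \right)} 2 - 13\right) = - 10 \left(\left(4 + 3 \cdot 3\right) 2 - 13\right) = - 10 \left(\left(4 + 9\right) 2 - 13\right) = - 10 \left(13 \cdot 2 - 13\right) = - 10 \left(26 - 13\right) = \left(-10\right) 13 = -130$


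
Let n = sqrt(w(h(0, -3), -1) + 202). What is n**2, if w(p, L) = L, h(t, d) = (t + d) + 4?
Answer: 201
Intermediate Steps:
h(t, d) = 4 + d + t (h(t, d) = (d + t) + 4 = 4 + d + t)
n = sqrt(201) (n = sqrt(-1 + 202) = sqrt(201) ≈ 14.177)
n**2 = (sqrt(201))**2 = 201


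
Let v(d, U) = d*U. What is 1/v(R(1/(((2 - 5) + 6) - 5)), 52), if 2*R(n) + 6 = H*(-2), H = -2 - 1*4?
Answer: 1/156 ≈ 0.0064103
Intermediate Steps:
H = -6 (H = -2 - 4 = -6)
R(n) = 3 (R(n) = -3 + (-6*(-2))/2 = -3 + (½)*12 = -3 + 6 = 3)
v(d, U) = U*d
1/v(R(1/(((2 - 5) + 6) - 5)), 52) = 1/(52*3) = 1/156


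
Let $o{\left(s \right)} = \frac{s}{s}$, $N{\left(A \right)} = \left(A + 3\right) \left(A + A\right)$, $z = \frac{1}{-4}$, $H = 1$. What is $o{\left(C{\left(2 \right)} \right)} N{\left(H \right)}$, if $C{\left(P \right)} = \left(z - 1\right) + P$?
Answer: $8$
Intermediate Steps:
$z = - \frac{1}{4} \approx -0.25$
$N{\left(A \right)} = 2 A \left(3 + A\right)$ ($N{\left(A \right)} = \left(3 + A\right) 2 A = 2 A \left(3 + A\right)$)
$C{\left(P \right)} = - \frac{5}{4} + P$ ($C{\left(P \right)} = \left(- \frac{1}{4} - 1\right) + P = - \frac{5}{4} + P$)
$o{\left(s \right)} = 1$
$o{\left(C{\left(2 \right)} \right)} N{\left(H \right)} = 1 \cdot 2 \cdot 1 \left(3 + 1\right) = 1 \cdot 2 \cdot 1 \cdot 4 = 1 \cdot 8 = 8$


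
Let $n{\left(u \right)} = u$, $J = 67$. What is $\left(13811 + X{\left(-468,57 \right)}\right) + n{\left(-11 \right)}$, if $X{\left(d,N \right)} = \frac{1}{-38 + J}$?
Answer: $\frac{400201}{29} \approx 13800.0$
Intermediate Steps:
$X{\left(d,N \right)} = \frac{1}{29}$ ($X{\left(d,N \right)} = \frac{1}{-38 + 67} = \frac{1}{29}$)
$\left(13811 + X{\left(-468,57 \right)}\right) + n{\left(-11 \right)} = \left(13811 + \frac{1}{29}\right) - 11 = \frac{400520}{29} - 11 = \frac{400201}{29}$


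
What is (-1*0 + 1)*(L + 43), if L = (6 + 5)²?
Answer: 164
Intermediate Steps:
L = 121 (L = 11² = 121)
(-1*0 + 1)*(L + 43) = (-1*0 + 1)*(121 + 43) = (0 + 1)*164 = 1*164 = 164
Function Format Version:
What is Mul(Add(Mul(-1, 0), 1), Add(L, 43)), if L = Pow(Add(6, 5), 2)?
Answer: 164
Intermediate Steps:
L = 121 (L = Pow(11, 2) = 121)
Mul(Add(Mul(-1, 0), 1), Add(L, 43)) = Mul(Add(Mul(-1, 0), 1), Add(121, 43)) = Mul(Add(0, 1), 164) = Mul(1, 164) = 164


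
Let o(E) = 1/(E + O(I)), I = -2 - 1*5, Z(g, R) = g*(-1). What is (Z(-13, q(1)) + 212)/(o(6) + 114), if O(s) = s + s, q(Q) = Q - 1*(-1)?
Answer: 1800/911 ≈ 1.9759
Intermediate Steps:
q(Q) = 1 + Q (q(Q) = Q + 1 = 1 + Q)
Z(g, R) = -g
I = -7 (I = -2 - 5 = -7)
O(s) = 2*s
o(E) = 1/(-14 + E) (o(E) = 1/(E + 2*(-7)) = 1/(E - 14) = 1/(-14 + E))
(Z(-13, q(1)) + 212)/(o(6) + 114) = (-1*(-13) + 212)/(1/(-14 + 6) + 114) = (13 + 212)/(1/(-8) + 114) = 225/(-1/8 + 114) = 225/(911/8) = 225*(8/911) = 1800/911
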